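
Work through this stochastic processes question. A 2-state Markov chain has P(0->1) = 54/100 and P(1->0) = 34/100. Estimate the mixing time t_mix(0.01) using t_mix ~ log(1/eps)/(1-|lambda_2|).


lambda_2 = |1 - p01 - p10| = |1 - 0.5400 - 0.3400| = 0.1200
t_mix ~ log(1/eps)/(1 - |lambda_2|)
= log(100)/(1 - 0.1200) = 4.6052/0.8800
= 5.2331

5.2331


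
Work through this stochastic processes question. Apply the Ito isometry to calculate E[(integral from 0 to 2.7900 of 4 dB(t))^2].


By Ito isometry: E[(int f dB)^2] = int f^2 dt
= 4^2 * 2.7900
= 16 * 2.7900 = 44.6400

44.6400


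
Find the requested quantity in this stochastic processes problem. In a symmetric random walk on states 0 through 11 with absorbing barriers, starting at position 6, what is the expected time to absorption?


For symmetric RW on 0,...,N with absorbing barriers, E(i) = i*(N-i)
E(6) = 6 * 5 = 30

30


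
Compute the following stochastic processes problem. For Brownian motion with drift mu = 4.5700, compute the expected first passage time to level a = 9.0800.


Expected first passage time = a/mu
= 9.0800/4.5700
= 1.9869

1.9869


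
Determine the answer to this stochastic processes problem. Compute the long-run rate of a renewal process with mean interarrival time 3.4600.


Long-run renewal rate = 1/E(X)
= 1/3.4600
= 0.2890

0.2890


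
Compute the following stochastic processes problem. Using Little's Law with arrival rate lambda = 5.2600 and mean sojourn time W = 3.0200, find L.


Little's Law: L = lambda * W
= 5.2600 * 3.0200
= 15.8852

15.8852


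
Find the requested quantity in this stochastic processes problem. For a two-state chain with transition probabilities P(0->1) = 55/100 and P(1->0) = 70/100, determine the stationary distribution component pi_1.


Stationary distribution: pi_0 = p10/(p01+p10), pi_1 = p01/(p01+p10)
p01 = 0.5500, p10 = 0.7000
pi_1 = 0.4400

0.4400


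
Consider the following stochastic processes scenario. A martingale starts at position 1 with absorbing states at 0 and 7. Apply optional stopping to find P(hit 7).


By optional stopping theorem: E(M at tau) = M(0) = 1
P(hit 7)*7 + P(hit 0)*0 = 1
P(hit 7) = (1 - 0)/(7 - 0) = 1/7 = 0.1429

0.1429


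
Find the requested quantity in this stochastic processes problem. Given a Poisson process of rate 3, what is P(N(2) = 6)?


P(N(t)=k) = (lambda*t)^k * exp(-lambda*t) / k!
lambda*t = 6
= 6^6 * exp(-6) / 6!
= 46656 * 0.0025 / 720
= 0.1606

0.1606


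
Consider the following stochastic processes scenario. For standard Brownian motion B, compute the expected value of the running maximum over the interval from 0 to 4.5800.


E(max B(s)) = sqrt(2t/pi)
= sqrt(2*4.5800/pi)
= sqrt(2.9157)
= 1.7075

1.7075


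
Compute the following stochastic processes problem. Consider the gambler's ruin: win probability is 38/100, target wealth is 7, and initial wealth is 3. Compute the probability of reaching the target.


Gambler's ruin formula:
r = q/p = 0.6200/0.3800 = 1.6316
P(win) = (1 - r^i)/(1 - r^N)
= (1 - 1.6316^3)/(1 - 1.6316^7)
= 0.1123

0.1123


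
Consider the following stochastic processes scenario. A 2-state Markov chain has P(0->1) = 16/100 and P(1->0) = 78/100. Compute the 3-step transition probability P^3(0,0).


Computing P^3 by matrix multiplication.
P = [[0.8400, 0.1600], [0.7800, 0.2200]]
After raising P to the power 3:
P^3(0,0) = 0.8298

0.8298


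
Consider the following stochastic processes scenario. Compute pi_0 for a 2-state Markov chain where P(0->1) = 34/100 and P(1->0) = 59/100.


Stationary distribution: pi_0 = p10/(p01+p10), pi_1 = p01/(p01+p10)
p01 = 0.3400, p10 = 0.5900
pi_0 = 0.6344

0.6344


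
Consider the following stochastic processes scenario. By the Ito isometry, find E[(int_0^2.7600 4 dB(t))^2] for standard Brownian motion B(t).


By Ito isometry: E[(int f dB)^2] = int f^2 dt
= 4^2 * 2.7600
= 16 * 2.7600 = 44.1600

44.1600


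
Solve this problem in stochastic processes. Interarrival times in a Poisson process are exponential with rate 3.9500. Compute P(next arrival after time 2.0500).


P(X > t) = exp(-lambda * t)
= exp(-3.9500 * 2.0500)
= exp(-8.0975) = 3.0430e-04

3.0430e-04


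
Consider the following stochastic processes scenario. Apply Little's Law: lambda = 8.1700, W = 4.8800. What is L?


Little's Law: L = lambda * W
= 8.1700 * 4.8800
= 39.8696

39.8696


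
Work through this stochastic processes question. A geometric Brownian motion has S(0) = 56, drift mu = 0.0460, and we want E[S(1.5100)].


E[S(t)] = S(0) * exp(mu * t)
= 56 * exp(0.0460 * 1.5100)
= 56 * 1.0719
= 60.0280

60.0280


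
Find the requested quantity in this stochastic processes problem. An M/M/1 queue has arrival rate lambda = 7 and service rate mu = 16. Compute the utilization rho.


rho = lambda/mu
= 7/16
= 0.4375

0.4375


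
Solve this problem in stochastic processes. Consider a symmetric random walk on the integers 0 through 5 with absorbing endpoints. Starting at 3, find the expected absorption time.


For symmetric RW on 0,...,N with absorbing barriers, E(i) = i*(N-i)
E(3) = 3 * 2 = 6

6


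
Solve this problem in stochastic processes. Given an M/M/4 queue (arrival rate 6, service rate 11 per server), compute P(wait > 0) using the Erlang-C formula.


a = lambda/mu = 0.5455
rho = a/c = 0.1364
Erlang-C formula applied:
C(c,a) = 0.0025

0.0025


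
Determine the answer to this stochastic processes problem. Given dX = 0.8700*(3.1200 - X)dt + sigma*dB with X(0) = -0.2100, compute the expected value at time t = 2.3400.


E[X(t)] = mu + (X(0) - mu)*exp(-theta*t)
= 3.1200 + (-0.2100 - 3.1200)*exp(-0.8700*2.3400)
= 3.1200 + -3.3300 * 0.1306
= 2.6852

2.6852


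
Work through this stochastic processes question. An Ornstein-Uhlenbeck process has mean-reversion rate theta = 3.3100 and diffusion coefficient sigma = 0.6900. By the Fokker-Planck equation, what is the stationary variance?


Stationary variance = sigma^2 / (2*theta)
= 0.6900^2 / (2*3.3100)
= 0.4761 / 6.6200
= 0.0719

0.0719


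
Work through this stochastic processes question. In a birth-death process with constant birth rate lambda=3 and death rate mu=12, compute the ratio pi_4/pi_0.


For birth-death process, pi_n/pi_0 = (lambda/mu)^n
= (3/12)^4
= 0.0039

0.0039


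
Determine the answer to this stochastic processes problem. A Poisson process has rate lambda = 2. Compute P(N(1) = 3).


P(N(t)=k) = (lambda*t)^k * exp(-lambda*t) / k!
lambda*t = 2
= 2^3 * exp(-2) / 3!
= 8 * 0.1353 / 6
= 0.1804

0.1804


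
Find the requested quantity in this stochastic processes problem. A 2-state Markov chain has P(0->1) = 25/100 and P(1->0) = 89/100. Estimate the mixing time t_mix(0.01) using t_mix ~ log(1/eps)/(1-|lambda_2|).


lambda_2 = |1 - p01 - p10| = |1 - 0.2500 - 0.8900| = 0.1400
t_mix ~ log(1/eps)/(1 - |lambda_2|)
= log(100)/(1 - 0.1400) = 4.6052/0.8600
= 5.3548

5.3548


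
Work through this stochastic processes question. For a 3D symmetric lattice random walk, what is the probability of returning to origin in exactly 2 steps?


P(return in 2 steps) = P(reverse first step) = 1/(2d)
= 1/6
= 0.1667

0.1667


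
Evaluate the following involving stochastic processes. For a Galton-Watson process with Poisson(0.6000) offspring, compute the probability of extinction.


Since mu = 0.6000 <= 1, extinction probability = 1.

1.0000


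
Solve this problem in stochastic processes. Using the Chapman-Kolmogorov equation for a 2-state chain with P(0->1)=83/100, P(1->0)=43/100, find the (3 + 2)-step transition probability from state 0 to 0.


P^5 = P^3 * P^2
Computing via matrix multiplication of the transition matrix.
Entry (0,0) of P^5 = 0.3405

0.3405


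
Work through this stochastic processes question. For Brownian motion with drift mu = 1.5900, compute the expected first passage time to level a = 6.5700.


Expected first passage time = a/mu
= 6.5700/1.5900
= 4.1321

4.1321


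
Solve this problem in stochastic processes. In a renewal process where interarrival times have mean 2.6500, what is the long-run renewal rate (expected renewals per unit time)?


Long-run renewal rate = 1/E(X)
= 1/2.6500
= 0.3774

0.3774


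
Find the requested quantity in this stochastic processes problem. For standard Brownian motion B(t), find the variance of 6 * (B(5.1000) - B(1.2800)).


Var(alpha*(B(t)-B(s))) = alpha^2 * (t-s)
= 6^2 * (5.1000 - 1.2800)
= 36 * 3.8200
= 137.5200

137.5200


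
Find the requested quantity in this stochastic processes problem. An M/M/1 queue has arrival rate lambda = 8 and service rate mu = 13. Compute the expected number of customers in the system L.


rho = 8/13 = 0.6154
L = rho/(1-rho)
= 0.6154/0.3846
= 1.6000

1.6000


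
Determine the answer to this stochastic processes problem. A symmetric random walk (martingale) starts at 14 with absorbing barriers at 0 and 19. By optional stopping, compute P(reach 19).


By optional stopping theorem: E(M at tau) = M(0) = 14
P(hit 19)*19 + P(hit 0)*0 = 14
P(hit 19) = (14 - 0)/(19 - 0) = 14/19 = 0.7368

0.7368


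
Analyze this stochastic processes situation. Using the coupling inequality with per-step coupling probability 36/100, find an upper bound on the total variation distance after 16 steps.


TV distance bound <= (1-delta)^n
= (1 - 0.3600)^16
= 0.6400^16
= 7.9228e-04

7.9228e-04


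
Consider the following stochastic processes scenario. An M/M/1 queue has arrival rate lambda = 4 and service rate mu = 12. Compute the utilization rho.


rho = lambda/mu
= 4/12
= 0.3333

0.3333


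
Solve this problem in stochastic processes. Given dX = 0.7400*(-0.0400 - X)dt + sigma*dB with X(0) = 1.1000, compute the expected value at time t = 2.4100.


E[X(t)] = mu + (X(0) - mu)*exp(-theta*t)
= -0.0400 + (1.1000 - -0.0400)*exp(-0.7400*2.4100)
= -0.0400 + 1.1400 * 0.1681
= 0.1516

0.1516


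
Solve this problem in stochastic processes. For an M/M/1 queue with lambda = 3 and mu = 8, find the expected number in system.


rho = 3/8 = 0.3750
L = rho/(1-rho)
= 0.3750/0.6250
= 0.6000

0.6000


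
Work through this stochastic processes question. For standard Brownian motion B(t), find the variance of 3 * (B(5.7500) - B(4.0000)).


Var(alpha*(B(t)-B(s))) = alpha^2 * (t-s)
= 3^2 * (5.7500 - 4.0000)
= 9 * 1.7500
= 15.7500

15.7500


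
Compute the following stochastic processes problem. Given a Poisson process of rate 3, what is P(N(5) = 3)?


P(N(t)=k) = (lambda*t)^k * exp(-lambda*t) / k!
lambda*t = 15
= 15^3 * exp(-15) / 3!
= 3375 * 3.0590e-07 / 6
= 1.7207e-04

1.7207e-04


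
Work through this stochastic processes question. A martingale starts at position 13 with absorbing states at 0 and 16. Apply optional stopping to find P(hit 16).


By optional stopping theorem: E(M at tau) = M(0) = 13
P(hit 16)*16 + P(hit 0)*0 = 13
P(hit 16) = (13 - 0)/(16 - 0) = 13/16 = 0.8125

0.8125


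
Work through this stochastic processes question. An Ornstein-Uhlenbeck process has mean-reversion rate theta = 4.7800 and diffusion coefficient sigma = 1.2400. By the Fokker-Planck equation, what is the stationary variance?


Stationary variance = sigma^2 / (2*theta)
= 1.2400^2 / (2*4.7800)
= 1.5376 / 9.5600
= 0.1608

0.1608


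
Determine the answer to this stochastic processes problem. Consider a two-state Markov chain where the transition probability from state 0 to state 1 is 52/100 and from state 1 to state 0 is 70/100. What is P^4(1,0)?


Computing P^4 by matrix multiplication.
P = [[0.4800, 0.5200], [0.7000, 0.3000]]
After raising P to the power 4:
P^4(1,0) = 0.5724

0.5724


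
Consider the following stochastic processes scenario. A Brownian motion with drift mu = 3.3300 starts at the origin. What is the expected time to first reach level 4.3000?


Expected first passage time = a/mu
= 4.3000/3.3300
= 1.2913

1.2913


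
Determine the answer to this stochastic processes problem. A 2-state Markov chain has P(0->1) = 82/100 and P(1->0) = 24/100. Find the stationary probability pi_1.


Stationary distribution: pi_0 = p10/(p01+p10), pi_1 = p01/(p01+p10)
p01 = 0.8200, p10 = 0.2400
pi_1 = 0.7736

0.7736


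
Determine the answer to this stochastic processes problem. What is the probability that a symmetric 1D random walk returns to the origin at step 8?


P(S(8) = 0) = C(8,4) / 4^4
= 70 / 256
= 0.2734

0.2734


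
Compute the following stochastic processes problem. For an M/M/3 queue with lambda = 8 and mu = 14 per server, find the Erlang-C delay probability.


a = lambda/mu = 0.5714
rho = a/c = 0.1905
Erlang-C formula applied:
C(c,a) = 0.0217

0.0217


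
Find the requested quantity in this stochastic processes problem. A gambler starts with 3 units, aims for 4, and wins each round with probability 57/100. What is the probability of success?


Gambler's ruin formula:
r = q/p = 0.4300/0.5700 = 0.7544
P(win) = (1 - r^i)/(1 - r^N)
= (1 - 0.7544^3)/(1 - 0.7544^4)
= 0.8440

0.8440


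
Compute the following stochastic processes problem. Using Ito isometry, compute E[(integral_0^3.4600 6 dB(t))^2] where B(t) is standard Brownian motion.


By Ito isometry: E[(int f dB)^2] = int f^2 dt
= 6^2 * 3.4600
= 36 * 3.4600 = 124.5600

124.5600


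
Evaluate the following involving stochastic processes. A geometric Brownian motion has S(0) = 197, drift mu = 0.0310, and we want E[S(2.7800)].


E[S(t)] = S(0) * exp(mu * t)
= 197 * exp(0.0310 * 2.7800)
= 197 * 1.0900
= 214.7305

214.7305


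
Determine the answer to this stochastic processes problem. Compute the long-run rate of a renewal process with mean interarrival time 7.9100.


Long-run renewal rate = 1/E(X)
= 1/7.9100
= 0.1264

0.1264


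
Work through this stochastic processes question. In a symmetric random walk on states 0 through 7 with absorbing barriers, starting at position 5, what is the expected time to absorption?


For symmetric RW on 0,...,N with absorbing barriers, E(i) = i*(N-i)
E(5) = 5 * 2 = 10

10


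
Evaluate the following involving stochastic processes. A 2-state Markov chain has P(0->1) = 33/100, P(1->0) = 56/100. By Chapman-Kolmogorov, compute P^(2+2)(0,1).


P^4 = P^2 * P^2
Computing via matrix multiplication of the transition matrix.
Entry (0,1) of P^4 = 0.3707

0.3707


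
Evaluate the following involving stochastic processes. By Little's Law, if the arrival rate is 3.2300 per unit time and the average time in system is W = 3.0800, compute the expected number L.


Little's Law: L = lambda * W
= 3.2300 * 3.0800
= 9.9484

9.9484


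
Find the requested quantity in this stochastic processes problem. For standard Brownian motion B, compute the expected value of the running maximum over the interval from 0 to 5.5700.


E(max B(s)) = sqrt(2t/pi)
= sqrt(2*5.5700/pi)
= sqrt(3.5460)
= 1.8831

1.8831


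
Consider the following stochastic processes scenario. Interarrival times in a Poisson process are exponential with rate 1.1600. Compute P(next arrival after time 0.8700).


P(X > t) = exp(-lambda * t)
= exp(-1.1600 * 0.8700)
= exp(-1.0092) = 0.3645

0.3645


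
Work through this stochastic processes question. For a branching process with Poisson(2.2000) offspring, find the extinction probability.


Since mu = 2.2000 > 1, extinction prob q < 1.
Solve s = exp(mu*(s-1)) iteratively.
q = 0.1563

0.1563


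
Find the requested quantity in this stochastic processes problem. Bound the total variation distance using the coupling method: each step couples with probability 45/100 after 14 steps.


TV distance bound <= (1-delta)^n
= (1 - 0.4500)^14
= 0.5500^14
= 2.3178e-04

2.3178e-04


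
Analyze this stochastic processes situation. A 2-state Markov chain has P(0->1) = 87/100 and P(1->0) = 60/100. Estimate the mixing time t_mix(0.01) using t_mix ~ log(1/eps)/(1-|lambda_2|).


lambda_2 = |1 - p01 - p10| = |1 - 0.8700 - 0.6000| = 0.4700
t_mix ~ log(1/eps)/(1 - |lambda_2|)
= log(100)/(1 - 0.4700) = 4.6052/0.5300
= 8.6890

8.6890


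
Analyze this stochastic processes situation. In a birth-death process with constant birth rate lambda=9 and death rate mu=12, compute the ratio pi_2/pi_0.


For birth-death process, pi_n/pi_0 = (lambda/mu)^n
= (9/12)^2
= 0.5625

0.5625


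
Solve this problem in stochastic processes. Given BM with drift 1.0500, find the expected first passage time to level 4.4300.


Expected first passage time = a/mu
= 4.4300/1.0500
= 4.2190

4.2190


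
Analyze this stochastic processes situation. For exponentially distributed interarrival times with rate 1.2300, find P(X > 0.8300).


P(X > t) = exp(-lambda * t)
= exp(-1.2300 * 0.8300)
= exp(-1.0209) = 0.3603

0.3603


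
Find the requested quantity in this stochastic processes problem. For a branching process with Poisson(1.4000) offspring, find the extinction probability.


Since mu = 1.4000 > 1, extinction prob q < 1.
Solve s = exp(mu*(s-1)) iteratively.
q = 0.4890

0.4890


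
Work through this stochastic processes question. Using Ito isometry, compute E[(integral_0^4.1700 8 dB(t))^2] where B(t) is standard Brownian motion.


By Ito isometry: E[(int f dB)^2] = int f^2 dt
= 8^2 * 4.1700
= 64 * 4.1700 = 266.8800

266.8800


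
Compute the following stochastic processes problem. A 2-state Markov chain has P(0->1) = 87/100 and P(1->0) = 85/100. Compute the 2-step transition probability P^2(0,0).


Computing P^2 by matrix multiplication.
P = [[0.1300, 0.8700], [0.8500, 0.1500]]
After raising P to the power 2:
P^2(0,0) = 0.7564

0.7564


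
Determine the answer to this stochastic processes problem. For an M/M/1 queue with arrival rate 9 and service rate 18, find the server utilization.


rho = lambda/mu
= 9/18
= 0.5000

0.5000


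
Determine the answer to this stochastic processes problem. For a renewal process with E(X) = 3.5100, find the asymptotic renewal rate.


Long-run renewal rate = 1/E(X)
= 1/3.5100
= 0.2849

0.2849


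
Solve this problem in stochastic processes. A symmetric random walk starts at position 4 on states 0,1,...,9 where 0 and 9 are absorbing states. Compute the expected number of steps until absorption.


For symmetric RW on 0,...,N with absorbing barriers, E(i) = i*(N-i)
E(4) = 4 * 5 = 20

20


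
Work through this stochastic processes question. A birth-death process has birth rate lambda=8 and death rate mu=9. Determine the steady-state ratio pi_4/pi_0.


For birth-death process, pi_n/pi_0 = (lambda/mu)^n
= (8/9)^4
= 0.6243

0.6243


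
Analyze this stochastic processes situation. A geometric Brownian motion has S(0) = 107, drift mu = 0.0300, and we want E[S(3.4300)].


E[S(t)] = S(0) * exp(mu * t)
= 107 * exp(0.0300 * 3.4300)
= 107 * 1.1084
= 118.5967

118.5967


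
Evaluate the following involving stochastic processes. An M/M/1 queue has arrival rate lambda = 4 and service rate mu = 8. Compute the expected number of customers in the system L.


rho = 4/8 = 0.5000
L = rho/(1-rho)
= 0.5000/0.5000
= 1.0000

1.0000


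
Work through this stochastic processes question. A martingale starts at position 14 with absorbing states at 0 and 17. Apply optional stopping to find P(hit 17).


By optional stopping theorem: E(M at tau) = M(0) = 14
P(hit 17)*17 + P(hit 0)*0 = 14
P(hit 17) = (14 - 0)/(17 - 0) = 14/17 = 0.8235

0.8235


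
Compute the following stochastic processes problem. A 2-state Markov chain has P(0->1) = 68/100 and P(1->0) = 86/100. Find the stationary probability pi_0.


Stationary distribution: pi_0 = p10/(p01+p10), pi_1 = p01/(p01+p10)
p01 = 0.6800, p10 = 0.8600
pi_0 = 0.5584

0.5584


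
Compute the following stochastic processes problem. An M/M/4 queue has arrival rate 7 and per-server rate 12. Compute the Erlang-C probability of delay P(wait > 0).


a = lambda/mu = 0.5833
rho = a/c = 0.1458
Erlang-C formula applied:
C(c,a) = 0.0032

0.0032


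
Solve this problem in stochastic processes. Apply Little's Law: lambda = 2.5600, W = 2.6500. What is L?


Little's Law: L = lambda * W
= 2.5600 * 2.6500
= 6.7840

6.7840


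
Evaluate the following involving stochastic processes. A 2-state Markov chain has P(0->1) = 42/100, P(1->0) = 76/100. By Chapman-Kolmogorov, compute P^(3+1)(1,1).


P^4 = P^3 * P^1
Computing via matrix multiplication of the transition matrix.
Entry (1,1) of P^4 = 0.3566

0.3566


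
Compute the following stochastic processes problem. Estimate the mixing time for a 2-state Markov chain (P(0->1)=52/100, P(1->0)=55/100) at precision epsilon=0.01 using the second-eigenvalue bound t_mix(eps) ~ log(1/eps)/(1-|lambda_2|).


lambda_2 = |1 - p01 - p10| = |1 - 0.5200 - 0.5500| = 0.0700
t_mix ~ log(1/eps)/(1 - |lambda_2|)
= log(100)/(1 - 0.0700) = 4.6052/0.9300
= 4.9518

4.9518


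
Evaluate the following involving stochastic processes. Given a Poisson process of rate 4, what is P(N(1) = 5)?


P(N(t)=k) = (lambda*t)^k * exp(-lambda*t) / k!
lambda*t = 4
= 4^5 * exp(-4) / 5!
= 1024 * 0.0183 / 120
= 0.1563

0.1563


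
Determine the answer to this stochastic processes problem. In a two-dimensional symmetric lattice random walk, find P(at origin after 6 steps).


P = C(6,3)^2 / 4^6
= 20^2 / 4096
= 400 / 4096
= 0.0977

0.0977


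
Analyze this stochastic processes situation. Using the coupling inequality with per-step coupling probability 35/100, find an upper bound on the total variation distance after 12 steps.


TV distance bound <= (1-delta)^n
= (1 - 0.3500)^12
= 0.6500^12
= 0.0057

0.0057


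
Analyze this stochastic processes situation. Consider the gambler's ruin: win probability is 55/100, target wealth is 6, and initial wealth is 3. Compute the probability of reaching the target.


Gambler's ruin formula:
r = q/p = 0.4500/0.5500 = 0.8182
P(win) = (1 - r^i)/(1 - r^N)
= (1 - 0.8182^3)/(1 - 0.8182^6)
= 0.6461

0.6461


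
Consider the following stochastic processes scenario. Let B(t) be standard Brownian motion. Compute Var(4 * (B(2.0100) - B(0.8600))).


Var(alpha*(B(t)-B(s))) = alpha^2 * (t-s)
= 4^2 * (2.0100 - 0.8600)
= 16 * 1.1500
= 18.4000

18.4000


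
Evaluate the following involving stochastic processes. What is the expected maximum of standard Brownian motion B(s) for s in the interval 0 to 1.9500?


E(max B(s)) = sqrt(2t/pi)
= sqrt(2*1.9500/pi)
= sqrt(1.2414)
= 1.1142

1.1142


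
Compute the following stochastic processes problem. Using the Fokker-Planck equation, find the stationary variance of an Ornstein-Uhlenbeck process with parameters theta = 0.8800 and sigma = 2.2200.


Stationary variance = sigma^2 / (2*theta)
= 2.2200^2 / (2*0.8800)
= 4.9284 / 1.7600
= 2.8002

2.8002


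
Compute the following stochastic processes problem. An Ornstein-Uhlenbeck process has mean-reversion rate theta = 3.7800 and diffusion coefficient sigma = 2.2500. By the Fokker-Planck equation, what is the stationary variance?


Stationary variance = sigma^2 / (2*theta)
= 2.2500^2 / (2*3.7800)
= 5.0625 / 7.5600
= 0.6696

0.6696


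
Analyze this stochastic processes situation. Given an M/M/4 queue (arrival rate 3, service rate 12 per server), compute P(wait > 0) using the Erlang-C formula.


a = lambda/mu = 0.2500
rho = a/c = 0.0625
Erlang-C formula applied:
C(c,a) = 1.3521e-04

1.3521e-04


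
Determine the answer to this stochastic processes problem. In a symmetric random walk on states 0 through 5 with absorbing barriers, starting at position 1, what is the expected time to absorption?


For symmetric RW on 0,...,N with absorbing barriers, E(i) = i*(N-i)
E(1) = 1 * 4 = 4

4


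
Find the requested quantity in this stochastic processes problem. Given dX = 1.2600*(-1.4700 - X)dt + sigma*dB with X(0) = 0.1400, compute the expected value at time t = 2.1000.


E[X(t)] = mu + (X(0) - mu)*exp(-theta*t)
= -1.4700 + (0.1400 - -1.4700)*exp(-1.2600*2.1000)
= -1.4700 + 1.6100 * 0.0709
= -1.3558

-1.3558


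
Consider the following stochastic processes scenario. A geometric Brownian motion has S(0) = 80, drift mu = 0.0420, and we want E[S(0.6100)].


E[S(t)] = S(0) * exp(mu * t)
= 80 * exp(0.0420 * 0.6100)
= 80 * 1.0260
= 82.0761

82.0761


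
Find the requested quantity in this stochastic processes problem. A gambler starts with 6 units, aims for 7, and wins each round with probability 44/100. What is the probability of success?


Gambler's ruin formula:
r = q/p = 0.5600/0.4400 = 1.2727
P(win) = (1 - r^i)/(1 - r^N)
= (1 - 1.2727^6)/(1 - 1.2727^7)
= 0.7371

0.7371


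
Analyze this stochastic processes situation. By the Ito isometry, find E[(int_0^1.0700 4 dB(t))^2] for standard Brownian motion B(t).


By Ito isometry: E[(int f dB)^2] = int f^2 dt
= 4^2 * 1.0700
= 16 * 1.0700 = 17.1200

17.1200


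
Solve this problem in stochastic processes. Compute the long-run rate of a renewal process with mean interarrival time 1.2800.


Long-run renewal rate = 1/E(X)
= 1/1.2800
= 0.7812

0.7812


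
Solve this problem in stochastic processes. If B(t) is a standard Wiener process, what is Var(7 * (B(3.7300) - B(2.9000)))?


Var(alpha*(B(t)-B(s))) = alpha^2 * (t-s)
= 7^2 * (3.7300 - 2.9000)
= 49 * 0.8300
= 40.6700

40.6700


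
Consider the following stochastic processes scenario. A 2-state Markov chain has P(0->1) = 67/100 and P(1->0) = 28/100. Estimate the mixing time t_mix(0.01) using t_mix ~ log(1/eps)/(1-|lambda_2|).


lambda_2 = |1 - p01 - p10| = |1 - 0.6700 - 0.2800| = 0.0500
t_mix ~ log(1/eps)/(1 - |lambda_2|)
= log(100)/(1 - 0.0500) = 4.6052/0.9500
= 4.8475

4.8475


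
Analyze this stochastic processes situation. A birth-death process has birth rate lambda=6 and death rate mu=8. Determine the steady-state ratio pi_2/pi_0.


For birth-death process, pi_n/pi_0 = (lambda/mu)^n
= (6/8)^2
= 0.5625

0.5625


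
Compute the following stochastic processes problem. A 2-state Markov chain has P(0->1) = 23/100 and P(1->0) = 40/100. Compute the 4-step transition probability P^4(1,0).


Computing P^4 by matrix multiplication.
P = [[0.7700, 0.2300], [0.4000, 0.6000]]
After raising P to the power 4:
P^4(1,0) = 0.6230

0.6230


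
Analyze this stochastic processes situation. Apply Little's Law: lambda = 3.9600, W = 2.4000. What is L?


Little's Law: L = lambda * W
= 3.9600 * 2.4000
= 9.5040

9.5040


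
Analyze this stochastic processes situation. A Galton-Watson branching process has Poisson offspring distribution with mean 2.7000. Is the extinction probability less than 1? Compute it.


Since mu = 2.7000 > 1, extinction prob q < 1.
Solve s = exp(mu*(s-1)) iteratively.
q = 0.0844

0.0844


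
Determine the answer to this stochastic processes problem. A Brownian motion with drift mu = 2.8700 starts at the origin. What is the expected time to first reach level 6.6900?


Expected first passage time = a/mu
= 6.6900/2.8700
= 2.3310

2.3310


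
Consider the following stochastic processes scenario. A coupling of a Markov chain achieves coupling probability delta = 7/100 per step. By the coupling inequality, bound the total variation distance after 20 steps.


TV distance bound <= (1-delta)^n
= (1 - 0.0700)^20
= 0.9300^20
= 0.2342

0.2342


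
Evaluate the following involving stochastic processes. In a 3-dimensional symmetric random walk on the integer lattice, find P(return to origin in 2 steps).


P(return in 2 steps) = P(reverse first step) = 1/(2d)
= 1/6
= 0.1667

0.1667


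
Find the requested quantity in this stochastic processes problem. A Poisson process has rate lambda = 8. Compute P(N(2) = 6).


P(N(t)=k) = (lambda*t)^k * exp(-lambda*t) / k!
lambda*t = 16
= 16^6 * exp(-16) / 6!
= 16777216 * 1.1254e-07 / 720
= 0.0026

0.0026


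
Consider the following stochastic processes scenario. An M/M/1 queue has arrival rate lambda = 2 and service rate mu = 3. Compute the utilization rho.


rho = lambda/mu
= 2/3
= 0.6667

0.6667


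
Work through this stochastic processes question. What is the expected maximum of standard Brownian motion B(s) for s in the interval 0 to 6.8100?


E(max B(s)) = sqrt(2t/pi)
= sqrt(2*6.8100/pi)
= sqrt(4.3354)
= 2.0822

2.0822


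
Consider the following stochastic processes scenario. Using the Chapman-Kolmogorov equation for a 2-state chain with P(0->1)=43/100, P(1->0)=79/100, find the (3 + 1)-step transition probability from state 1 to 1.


P^4 = P^3 * P^1
Computing via matrix multiplication of the transition matrix.
Entry (1,1) of P^4 = 0.3540

0.3540


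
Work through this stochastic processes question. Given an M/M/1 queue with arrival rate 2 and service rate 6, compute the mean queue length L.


rho = 2/6 = 0.3333
L = rho/(1-rho)
= 0.3333/0.6667
= 0.5000

0.5000


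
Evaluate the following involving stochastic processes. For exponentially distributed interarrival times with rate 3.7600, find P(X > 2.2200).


P(X > t) = exp(-lambda * t)
= exp(-3.7600 * 2.2200)
= exp(-8.3472) = 2.3706e-04

2.3706e-04


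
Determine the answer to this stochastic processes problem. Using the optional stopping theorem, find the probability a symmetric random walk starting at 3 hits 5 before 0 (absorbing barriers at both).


By optional stopping theorem: E(M at tau) = M(0) = 3
P(hit 5)*5 + P(hit 0)*0 = 3
P(hit 5) = (3 - 0)/(5 - 0) = 3/5 = 0.6000

0.6000


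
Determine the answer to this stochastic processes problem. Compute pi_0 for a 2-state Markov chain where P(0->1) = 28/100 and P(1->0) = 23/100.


Stationary distribution: pi_0 = p10/(p01+p10), pi_1 = p01/(p01+p10)
p01 = 0.2800, p10 = 0.2300
pi_0 = 0.4510

0.4510


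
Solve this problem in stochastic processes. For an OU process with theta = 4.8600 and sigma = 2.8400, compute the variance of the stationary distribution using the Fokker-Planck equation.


Stationary variance = sigma^2 / (2*theta)
= 2.8400^2 / (2*4.8600)
= 8.0656 / 9.7200
= 0.8298

0.8298


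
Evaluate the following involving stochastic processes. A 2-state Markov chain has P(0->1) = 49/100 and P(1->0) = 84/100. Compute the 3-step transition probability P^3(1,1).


Computing P^3 by matrix multiplication.
P = [[0.5100, 0.4900], [0.8400, 0.1600]]
After raising P to the power 3:
P^3(1,1) = 0.3457

0.3457


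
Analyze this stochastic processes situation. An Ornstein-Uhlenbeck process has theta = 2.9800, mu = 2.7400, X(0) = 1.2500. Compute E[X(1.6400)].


E[X(t)] = mu + (X(0) - mu)*exp(-theta*t)
= 2.7400 + (1.2500 - 2.7400)*exp(-2.9800*1.6400)
= 2.7400 + -1.4900 * 0.0075
= 2.7288

2.7288


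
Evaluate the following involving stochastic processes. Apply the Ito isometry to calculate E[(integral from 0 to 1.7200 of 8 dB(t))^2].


By Ito isometry: E[(int f dB)^2] = int f^2 dt
= 8^2 * 1.7200
= 64 * 1.7200 = 110.0800

110.0800


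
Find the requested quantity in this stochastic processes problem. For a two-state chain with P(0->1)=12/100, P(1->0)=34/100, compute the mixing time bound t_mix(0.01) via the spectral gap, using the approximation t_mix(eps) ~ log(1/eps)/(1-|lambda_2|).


lambda_2 = |1 - p01 - p10| = |1 - 0.1200 - 0.3400| = 0.5400
t_mix ~ log(1/eps)/(1 - |lambda_2|)
= log(100)/(1 - 0.5400) = 4.6052/0.4600
= 10.0112

10.0112


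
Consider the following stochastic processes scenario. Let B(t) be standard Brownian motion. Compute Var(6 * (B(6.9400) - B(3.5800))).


Var(alpha*(B(t)-B(s))) = alpha^2 * (t-s)
= 6^2 * (6.9400 - 3.5800)
= 36 * 3.3600
= 120.9600

120.9600


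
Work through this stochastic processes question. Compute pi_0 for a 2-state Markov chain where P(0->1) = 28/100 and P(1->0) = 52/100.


Stationary distribution: pi_0 = p10/(p01+p10), pi_1 = p01/(p01+p10)
p01 = 0.2800, p10 = 0.5200
pi_0 = 0.6500

0.6500


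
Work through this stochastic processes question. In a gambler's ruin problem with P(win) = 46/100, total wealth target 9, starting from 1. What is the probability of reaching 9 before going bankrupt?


Gambler's ruin formula:
r = q/p = 0.5400/0.4600 = 1.1739
P(win) = (1 - r^i)/(1 - r^N)
= (1 - 1.1739^1)/(1 - 1.1739^9)
= 0.0538

0.0538


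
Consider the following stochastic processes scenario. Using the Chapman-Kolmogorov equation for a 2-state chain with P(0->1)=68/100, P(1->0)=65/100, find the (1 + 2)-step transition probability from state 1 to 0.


P^3 = P^1 * P^2
Computing via matrix multiplication of the transition matrix.
Entry (1,0) of P^3 = 0.5063

0.5063


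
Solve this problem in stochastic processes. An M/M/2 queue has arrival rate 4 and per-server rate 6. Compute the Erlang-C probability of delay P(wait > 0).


a = lambda/mu = 0.6667
rho = a/c = 0.3333
Erlang-C formula applied:
C(c,a) = 0.1667

0.1667


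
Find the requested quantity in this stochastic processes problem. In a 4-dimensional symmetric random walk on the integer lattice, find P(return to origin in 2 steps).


P(return in 2 steps) = P(reverse first step) = 1/(2d)
= 1/8
= 0.1250

0.1250


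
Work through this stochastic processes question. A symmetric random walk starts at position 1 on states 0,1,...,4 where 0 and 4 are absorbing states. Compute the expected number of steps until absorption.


For symmetric RW on 0,...,N with absorbing barriers, E(i) = i*(N-i)
E(1) = 1 * 3 = 3

3


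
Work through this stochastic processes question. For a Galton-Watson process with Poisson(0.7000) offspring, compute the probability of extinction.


Since mu = 0.7000 <= 1, extinction probability = 1.

1.0000


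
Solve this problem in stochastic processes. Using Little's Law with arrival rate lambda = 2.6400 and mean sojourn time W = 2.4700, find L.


Little's Law: L = lambda * W
= 2.6400 * 2.4700
= 6.5208

6.5208


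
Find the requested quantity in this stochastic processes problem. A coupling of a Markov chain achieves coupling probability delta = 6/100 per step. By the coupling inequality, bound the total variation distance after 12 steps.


TV distance bound <= (1-delta)^n
= (1 - 0.0600)^12
= 0.9400^12
= 0.4759

0.4759


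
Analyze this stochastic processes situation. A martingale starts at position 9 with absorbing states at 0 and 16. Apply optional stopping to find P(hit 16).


By optional stopping theorem: E(M at tau) = M(0) = 9
P(hit 16)*16 + P(hit 0)*0 = 9
P(hit 16) = (9 - 0)/(16 - 0) = 9/16 = 0.5625

0.5625


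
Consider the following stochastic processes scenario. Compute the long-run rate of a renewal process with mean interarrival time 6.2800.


Long-run renewal rate = 1/E(X)
= 1/6.2800
= 0.1592

0.1592


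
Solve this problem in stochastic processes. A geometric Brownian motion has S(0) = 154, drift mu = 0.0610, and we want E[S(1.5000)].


E[S(t)] = S(0) * exp(mu * t)
= 154 * exp(0.0610 * 1.5000)
= 154 * 1.0958
= 168.7558

168.7558


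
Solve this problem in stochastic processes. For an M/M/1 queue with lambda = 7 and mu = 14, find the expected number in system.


rho = 7/14 = 0.5000
L = rho/(1-rho)
= 0.5000/0.5000
= 1.0000

1.0000


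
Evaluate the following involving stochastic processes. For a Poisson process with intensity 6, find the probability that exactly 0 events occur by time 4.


P(N(t)=k) = (lambda*t)^k * exp(-lambda*t) / k!
lambda*t = 24
= 24^0 * exp(-24) / 0!
= 1 * 3.7751e-11 / 1
= 3.7751e-11

3.7751e-11


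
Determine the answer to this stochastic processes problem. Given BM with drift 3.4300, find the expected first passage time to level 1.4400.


Expected first passage time = a/mu
= 1.4400/3.4300
= 0.4198

0.4198


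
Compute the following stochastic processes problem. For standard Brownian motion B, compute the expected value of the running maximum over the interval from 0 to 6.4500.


E(max B(s)) = sqrt(2t/pi)
= sqrt(2*6.4500/pi)
= sqrt(4.1062)
= 2.0264

2.0264


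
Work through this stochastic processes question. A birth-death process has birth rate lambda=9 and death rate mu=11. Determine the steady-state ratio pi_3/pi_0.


For birth-death process, pi_n/pi_0 = (lambda/mu)^n
= (9/11)^3
= 0.5477

0.5477


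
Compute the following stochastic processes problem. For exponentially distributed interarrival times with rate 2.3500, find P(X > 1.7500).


P(X > t) = exp(-lambda * t)
= exp(-2.3500 * 1.7500)
= exp(-4.1125) = 0.0164

0.0164


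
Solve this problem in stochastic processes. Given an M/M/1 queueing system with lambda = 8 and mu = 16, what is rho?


rho = lambda/mu
= 8/16
= 0.5000

0.5000


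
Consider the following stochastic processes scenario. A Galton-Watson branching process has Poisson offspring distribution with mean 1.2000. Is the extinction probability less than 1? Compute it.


Since mu = 1.2000 > 1, extinction prob q < 1.
Solve s = exp(mu*(s-1)) iteratively.
q = 0.6863

0.6863


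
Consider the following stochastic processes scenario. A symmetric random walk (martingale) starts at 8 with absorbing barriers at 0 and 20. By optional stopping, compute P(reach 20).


By optional stopping theorem: E(M at tau) = M(0) = 8
P(hit 20)*20 + P(hit 0)*0 = 8
P(hit 20) = (8 - 0)/(20 - 0) = 2/5 = 0.4000

0.4000


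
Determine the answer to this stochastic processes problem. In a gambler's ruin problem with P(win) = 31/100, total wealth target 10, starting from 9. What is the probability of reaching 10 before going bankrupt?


Gambler's ruin formula:
r = q/p = 0.6900/0.3100 = 2.2258
P(win) = (1 - r^i)/(1 - r^N)
= (1 - 2.2258^9)/(1 - 2.2258^10)
= 0.4491

0.4491


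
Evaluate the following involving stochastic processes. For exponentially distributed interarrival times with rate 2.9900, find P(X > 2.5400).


P(X > t) = exp(-lambda * t)
= exp(-2.9900 * 2.5400)
= exp(-7.5946) = 5.0316e-04

5.0316e-04


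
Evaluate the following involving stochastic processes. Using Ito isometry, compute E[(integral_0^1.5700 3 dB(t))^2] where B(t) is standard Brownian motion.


By Ito isometry: E[(int f dB)^2] = int f^2 dt
= 3^2 * 1.5700
= 9 * 1.5700 = 14.1300

14.1300


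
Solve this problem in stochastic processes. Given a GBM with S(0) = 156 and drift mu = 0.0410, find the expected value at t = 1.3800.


E[S(t)] = S(0) * exp(mu * t)
= 156 * exp(0.0410 * 1.3800)
= 156 * 1.0582
= 165.0810

165.0810


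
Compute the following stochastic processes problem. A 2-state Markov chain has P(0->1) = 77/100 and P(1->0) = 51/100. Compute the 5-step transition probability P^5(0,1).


Computing P^5 by matrix multiplication.
P = [[0.2300, 0.7700], [0.5100, 0.4900]]
After raising P to the power 5:
P^5(0,1) = 0.6026

0.6026


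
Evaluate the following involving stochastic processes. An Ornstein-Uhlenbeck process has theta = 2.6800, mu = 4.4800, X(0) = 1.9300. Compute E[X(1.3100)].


E[X(t)] = mu + (X(0) - mu)*exp(-theta*t)
= 4.4800 + (1.9300 - 4.4800)*exp(-2.6800*1.3100)
= 4.4800 + -2.5500 * 0.0299
= 4.4038

4.4038


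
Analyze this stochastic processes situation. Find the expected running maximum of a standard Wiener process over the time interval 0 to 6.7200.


E(max B(s)) = sqrt(2t/pi)
= sqrt(2*6.7200/pi)
= sqrt(4.2781)
= 2.0684

2.0684


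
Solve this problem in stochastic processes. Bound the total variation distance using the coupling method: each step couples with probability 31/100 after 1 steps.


TV distance bound <= (1-delta)^n
= (1 - 0.3100)^1
= 0.6900^1
= 0.6900

0.6900


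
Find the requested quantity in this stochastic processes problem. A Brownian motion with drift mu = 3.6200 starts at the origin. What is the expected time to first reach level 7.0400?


Expected first passage time = a/mu
= 7.0400/3.6200
= 1.9448

1.9448


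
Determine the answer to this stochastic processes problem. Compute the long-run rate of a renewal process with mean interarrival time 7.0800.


Long-run renewal rate = 1/E(X)
= 1/7.0800
= 0.1412

0.1412


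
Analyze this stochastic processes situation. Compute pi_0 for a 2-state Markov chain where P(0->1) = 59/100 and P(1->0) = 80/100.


Stationary distribution: pi_0 = p10/(p01+p10), pi_1 = p01/(p01+p10)
p01 = 0.5900, p10 = 0.8000
pi_0 = 0.5755

0.5755


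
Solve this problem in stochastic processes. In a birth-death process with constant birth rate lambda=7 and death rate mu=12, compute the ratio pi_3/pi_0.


For birth-death process, pi_n/pi_0 = (lambda/mu)^n
= (7/12)^3
= 0.1985

0.1985
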